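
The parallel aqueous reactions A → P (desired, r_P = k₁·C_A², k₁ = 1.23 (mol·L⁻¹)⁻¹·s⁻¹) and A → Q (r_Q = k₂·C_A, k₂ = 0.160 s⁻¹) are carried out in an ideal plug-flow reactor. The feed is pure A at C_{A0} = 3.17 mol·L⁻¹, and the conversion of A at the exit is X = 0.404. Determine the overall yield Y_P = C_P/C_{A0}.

C_A = C_{A0}(1−X) = 1.889 mol·L⁻¹.
Along a PFR/batch, dC_Q/dC_A = −r_Q/(r_P+r_Q) = −k₂/(k₂+k₁·C_A).
Integrating from C_{A0} to C_A: C_Q = (0.160/1.23)·ln[(0.160+1.23·3.17)/(0.160+1.23·1.89)] = 0.1301·ln(4.059/2.484) = 0.06389 mol·L⁻¹.
Then C_P = (C_{A0}−C_A) − C_Q = 1.281 − 0.06389 = 1.217 mol·L⁻¹.
Y_P = C_P/C_{A0} = 1.217/3.17 = 0.384.

0.384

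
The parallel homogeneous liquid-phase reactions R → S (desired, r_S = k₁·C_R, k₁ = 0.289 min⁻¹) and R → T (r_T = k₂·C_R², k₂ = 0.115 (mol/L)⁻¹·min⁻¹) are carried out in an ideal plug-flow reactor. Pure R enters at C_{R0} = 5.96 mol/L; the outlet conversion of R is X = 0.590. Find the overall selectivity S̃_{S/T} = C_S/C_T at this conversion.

0.621

C_R = C_{R0}(1−X) = 2.444 mol/L.
Along a PFR/batch, dC_S/dC_R = −r_S/(r_S+r_T) = −k₁/(k₁+k₂·C_R).
Integrating from C_{R0} to C_R: C_S = (0.289/0.115)·ln[(0.289+0.115·5.96)/(0.289+0.115·2.44)] = 2.513·ln(0.9744/0.5700) = 1.347 mol/L.
C_T = (C_{R0}−C_R)−C_S = 2.169 mol/L; S̃_{S/T} = 1.347/2.169 = 0.621.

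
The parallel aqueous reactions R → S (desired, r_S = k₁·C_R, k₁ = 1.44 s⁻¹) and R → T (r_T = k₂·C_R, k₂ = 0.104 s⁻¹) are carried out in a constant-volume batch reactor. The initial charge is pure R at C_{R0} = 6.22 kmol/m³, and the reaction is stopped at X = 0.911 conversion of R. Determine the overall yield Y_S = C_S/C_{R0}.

0.850

C_R = C_{R0}(1−X) = 0.5536 kmol/m³.
Both paths are first order in R, so the instantaneous fraction to S is constant: dC_S/d(−C_R) = k₁/(k₁+k₂) = 0.9326.
C_S = 0.9326·(C_{R0}−C_R) = 0.9326×5.666 = 5.28 kmol/m³.
Y_S = C_S/C_{R0} = 5.285/6.22 = 0.850.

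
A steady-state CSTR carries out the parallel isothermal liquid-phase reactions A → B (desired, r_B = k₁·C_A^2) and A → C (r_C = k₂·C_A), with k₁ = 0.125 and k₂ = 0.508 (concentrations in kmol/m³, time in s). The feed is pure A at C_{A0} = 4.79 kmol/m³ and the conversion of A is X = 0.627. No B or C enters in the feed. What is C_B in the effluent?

Exit C_A = C_{A0}(1−X) = 4.79×0.373 = 1.787 kmol/m³.
Rates in a CSTR are evaluated at the outlet concentration: r_B = 0.125×1.787^2 = 0.3990, r_C = 0.508×1.787 = 0.9076.
Fraction of consumed A going to B: r_B/(r_B+r_C) = 0.3054.
C_B = 0.3054·C_{A0}·X = 0.3054×4.79×0.627 = 0.917 kmol/m³.

0.917 kmol/m³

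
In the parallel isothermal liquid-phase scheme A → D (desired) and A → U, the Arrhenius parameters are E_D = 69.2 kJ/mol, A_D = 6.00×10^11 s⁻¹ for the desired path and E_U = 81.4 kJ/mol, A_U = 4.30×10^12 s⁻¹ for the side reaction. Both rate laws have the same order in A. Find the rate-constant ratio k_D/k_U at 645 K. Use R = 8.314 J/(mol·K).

1.36

With equal orders, S_{D/U} = k_D/k_U = (A_D/A_U)·exp[(E_U−E_D)/(RT)].
(E_U−E_D)/(RT) = (81.4−69.2)×10³/(8.314×645) = 12200/5363 = 2.275.
k_D/k_U = (6.00×10^11/4.30×10^12)·exp(2.275) = 0.1395 × 9.728 = 1.36.
Since E_D < E_U, lowering the temperature improves selectivity toward D.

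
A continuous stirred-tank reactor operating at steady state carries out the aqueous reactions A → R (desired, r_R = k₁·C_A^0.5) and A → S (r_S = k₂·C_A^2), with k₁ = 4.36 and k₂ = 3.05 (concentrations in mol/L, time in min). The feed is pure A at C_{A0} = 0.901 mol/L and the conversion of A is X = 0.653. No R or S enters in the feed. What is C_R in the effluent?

Exit C_A = C_{A0}(1−X) = 0.901×0.347 = 0.3126 mol/L.
In a CSTR the entire volume is at exit conditions, so r_R = 4.36×0.3126^0.5 = 2.438 and r_S = 3.05×0.3126^2 = 0.2981.
Fraction of consumed A going to R: r_R/(r_R+r_S) = 0.8910.
C_R = 0.8910·C_{A0}·X = 0.8910×0.901×0.653 = 0.524 mol/L.

0.524 mol/L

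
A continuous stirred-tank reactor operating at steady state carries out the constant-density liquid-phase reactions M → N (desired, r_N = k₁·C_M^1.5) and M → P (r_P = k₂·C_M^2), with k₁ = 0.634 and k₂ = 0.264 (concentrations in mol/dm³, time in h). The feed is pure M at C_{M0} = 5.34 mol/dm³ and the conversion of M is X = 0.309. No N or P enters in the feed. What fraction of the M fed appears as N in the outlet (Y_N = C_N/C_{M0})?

Exit C_M = C_{M0}(1−X) = 5.34×0.691 = 3.690 mol/dm³.
Rates in a CSTR are evaluated at the outlet concentration: r_N = 0.634×3.690^1.5 = 4.494, r_P = 0.264×3.690^2 = 3.595.
Fraction of consumed M going to N: r_N/(r_N+r_P) = 0.5556.
C_N = 0.5556·C_{M0}·X = 0.5556×5.34×0.309 = 0.917 mol/dm³; Y_N = C_N/C_{M0} = 0.172.

0.172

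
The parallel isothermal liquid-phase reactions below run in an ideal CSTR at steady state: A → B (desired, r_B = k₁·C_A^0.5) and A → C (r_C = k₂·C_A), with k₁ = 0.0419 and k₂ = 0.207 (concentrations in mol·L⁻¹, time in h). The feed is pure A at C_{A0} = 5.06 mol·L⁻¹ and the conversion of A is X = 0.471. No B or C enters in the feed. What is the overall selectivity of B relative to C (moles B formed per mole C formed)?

0.124

Exit C_A = C_{A0}(1−X) = 5.06×0.529 = 2.677 mol·L⁻¹.
In a CSTR the entire volume is at exit conditions, so r_B = 0.0419×2.677^0.5 = 0.06855 and r_C = 0.207×2.677 = 0.5541.
Overall selectivity = C_B/C_C = r_Bτ/(r_Cτ) = r_B/r_C = 0.124.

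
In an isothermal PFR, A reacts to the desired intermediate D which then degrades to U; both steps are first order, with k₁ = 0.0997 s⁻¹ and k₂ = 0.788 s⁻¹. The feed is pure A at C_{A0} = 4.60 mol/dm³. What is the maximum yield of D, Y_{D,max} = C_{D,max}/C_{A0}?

0.0938

Evaluating C_D at τ_opt = ln(k₂/k₁)/(k₂−k₁) gives C_{D,max}/C_{A0} = (k₁/k₂)^[k₂/(k₂−k₁)].
= (0.0997/0.788)^(0.788/(0.788−0.0997)) = (0.1265)^(1.145) = 0.09378.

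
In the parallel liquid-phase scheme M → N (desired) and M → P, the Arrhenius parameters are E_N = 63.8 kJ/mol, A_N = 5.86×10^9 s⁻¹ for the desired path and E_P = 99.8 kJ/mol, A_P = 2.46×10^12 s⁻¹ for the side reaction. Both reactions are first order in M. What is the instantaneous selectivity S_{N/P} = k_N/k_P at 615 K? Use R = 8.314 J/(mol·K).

Since both paths have the same order in M, the concentration cancels and S_{N/P} = k_N/k_P = (A_N/A_P)·exp[(E_P−E_N)/(RT)].
(E_P−E_N)/(RT) = (99.8−63.8)×10³/(8.314×615) = 36000/5113 = 7.041.
k_N/k_P = (5.86×10^9/2.46×10^12)·exp(7.041) = 0.002382 × 1142 = 2.72.

2.72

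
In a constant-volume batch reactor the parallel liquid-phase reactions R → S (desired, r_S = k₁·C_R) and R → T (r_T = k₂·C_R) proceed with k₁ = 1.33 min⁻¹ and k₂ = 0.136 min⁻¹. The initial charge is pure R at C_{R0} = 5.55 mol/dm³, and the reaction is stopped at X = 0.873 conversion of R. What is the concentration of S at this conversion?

C_R = C_{R0}(1−X) = 0.7048 mol/dm³.
Both paths are first order in R, so the instantaneous fraction to S is constant: dC_S/d(−C_R) = k₁/(k₁+k₂) = 0.9072.
C_S = 0.9072·(C_{R0}−C_R) = 0.9072×4.845 = 4.40 mol/dm³.

4.40 mol/dm³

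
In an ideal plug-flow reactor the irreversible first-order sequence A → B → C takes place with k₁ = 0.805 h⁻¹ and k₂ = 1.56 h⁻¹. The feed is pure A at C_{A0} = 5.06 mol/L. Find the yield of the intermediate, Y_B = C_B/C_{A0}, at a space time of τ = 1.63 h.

0.203

The intermediate concentration in a first-order A→B→C sequence is C_B = k₁C_{A0}(e^(−k₁τ) − e^(−k₂τ))/(k₂−k₁).
e^(−k₁τ) = e^(−0.805×1.63) = e^(−1.312) = 0.2692; e^(−k₂τ) = e^(−2.543) = 0.07865.
C_B = 0.805×5.06/(1.56−0.805) × (0.2692−0.07865) = 5.395×0.1906 = 1.028 mol/L.
Y_B = C_B/C_{A0} = 1.028/5.06 = 0.203.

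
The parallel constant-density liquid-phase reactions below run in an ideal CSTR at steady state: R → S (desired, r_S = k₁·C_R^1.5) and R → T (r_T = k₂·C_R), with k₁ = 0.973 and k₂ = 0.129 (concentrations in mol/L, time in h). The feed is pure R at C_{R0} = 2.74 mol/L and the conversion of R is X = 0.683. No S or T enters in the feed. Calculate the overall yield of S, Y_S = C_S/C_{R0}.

0.598

Exit C_R = C_{R0}(1−X) = 2.74×0.317 = 0.8686 mol/L.
In a CSTR the entire volume is at exit conditions, so r_S = 0.973×0.8686^1.5 = 0.7876 and r_T = 0.129×0.8686 = 0.1120.
Fraction of consumed R going to S: r_S/(r_S+r_T) = 0.8755.
C_S = 0.8755·C_{R0}·X = 0.8755×2.74×0.683 = 1.64 mol/L; Y_S = C_S/C_{R0} = 0.598.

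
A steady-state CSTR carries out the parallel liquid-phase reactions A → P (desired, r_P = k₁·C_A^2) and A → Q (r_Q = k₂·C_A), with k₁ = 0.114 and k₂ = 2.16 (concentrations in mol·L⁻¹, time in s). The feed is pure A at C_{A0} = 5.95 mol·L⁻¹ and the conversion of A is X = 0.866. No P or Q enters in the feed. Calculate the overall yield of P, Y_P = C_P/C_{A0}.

0.0350

Exit C_A = C_{A0}(1−X) = 5.95×0.134 = 0.7973 mol·L⁻¹.
Rates in a CSTR are evaluated at the outlet concentration: r_P = 0.114×0.7973^2 = 0.07247, r_Q = 2.16×0.7973 = 1.722.
Fraction of consumed A going to P: r_P/(r_P+r_Q) = 0.04038.
C_P = 0.04038·C_{A0}·X = 0.04038×5.95×0.866 = 0.208 mol·L⁻¹; Y_P = C_P/C_{A0} = 0.0350.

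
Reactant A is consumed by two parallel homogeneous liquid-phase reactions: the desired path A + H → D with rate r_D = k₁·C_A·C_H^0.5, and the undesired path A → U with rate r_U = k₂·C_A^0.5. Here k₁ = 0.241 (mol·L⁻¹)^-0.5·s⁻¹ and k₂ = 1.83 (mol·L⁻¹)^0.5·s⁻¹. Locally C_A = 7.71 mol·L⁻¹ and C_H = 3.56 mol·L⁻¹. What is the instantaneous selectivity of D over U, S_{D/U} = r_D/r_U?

0.690

S_{D/U} = r_D/r_U = (k₁·C_A·C_H^0.5)/(k₂·C_A^0.5) = (k₁/k₂)·C_A^0.5·C_H^0.5.
= (0.241×7.710×3.560^0.5) / (1.83×7.710^0.5) = 3.506/5.081 = 0.690.
Since the desired path is higher order in A, keeping C_A high (PFR or concentrated feed) favours D.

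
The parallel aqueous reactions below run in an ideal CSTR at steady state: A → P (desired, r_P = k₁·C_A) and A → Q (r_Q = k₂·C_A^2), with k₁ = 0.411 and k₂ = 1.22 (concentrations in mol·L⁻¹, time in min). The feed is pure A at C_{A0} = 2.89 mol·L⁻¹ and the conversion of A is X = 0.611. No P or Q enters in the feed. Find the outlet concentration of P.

0.407 mol·L⁻¹

Exit C_A = C_{A0}(1−X) = 2.89×0.389 = 1.124 mol·L⁻¹.
Rates in a CSTR are evaluated at the outlet concentration: r_P = 0.411×1.124 = 0.4621, r_Q = 1.22×1.124^2 = 1.542.
Fraction of consumed A going to P: r_P/(r_P+r_Q) = 0.2306.
C_P = 0.2306·C_{A0}·X = 0.2306×2.89×0.611 = 0.407 mol·L⁻¹.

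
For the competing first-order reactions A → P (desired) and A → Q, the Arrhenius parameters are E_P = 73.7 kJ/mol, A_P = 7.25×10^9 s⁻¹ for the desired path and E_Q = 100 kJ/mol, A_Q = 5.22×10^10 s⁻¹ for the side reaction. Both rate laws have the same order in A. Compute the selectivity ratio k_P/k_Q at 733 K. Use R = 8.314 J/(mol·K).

k_P/k_Q = (A_P/A_Q)·exp[−(E_P−E_Q)/(RT)] = (A_P/A_Q)·exp[(E_Q−E_P)/(RT)].
(E_Q−E_P)/(RT) = (100−73.7)×10³/(8.314×733) = 26300/6094 = 4.316.
k_P/k_Q = (7.25×10^9/5.22×10^10)·exp(4.316) = 0.1389 × 74.86 = 10.4.

10.4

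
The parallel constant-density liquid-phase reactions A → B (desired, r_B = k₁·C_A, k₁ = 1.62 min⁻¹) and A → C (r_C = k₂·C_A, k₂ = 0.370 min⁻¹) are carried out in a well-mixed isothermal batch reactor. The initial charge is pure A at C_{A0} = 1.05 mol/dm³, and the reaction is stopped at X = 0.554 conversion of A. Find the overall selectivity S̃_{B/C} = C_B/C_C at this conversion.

C_A = C_{A0}(1−X) = 0.4683 mol/dm³.
Both paths are first order in A, so the instantaneous fraction to B is constant: dC_B/d(−C_A) = k₁/(k₁+k₂) = 0.8141.
C_B = 0.8141·(C_{A0}−C_A) = 0.8141×0.5817 = 0.474 mol/dm³.
C_C = (C_{A0}−C_A)−C_B = 0.1082 mol/dm³; S̃_{B/C} = 0.4735/0.1082 = 4.38.

4.38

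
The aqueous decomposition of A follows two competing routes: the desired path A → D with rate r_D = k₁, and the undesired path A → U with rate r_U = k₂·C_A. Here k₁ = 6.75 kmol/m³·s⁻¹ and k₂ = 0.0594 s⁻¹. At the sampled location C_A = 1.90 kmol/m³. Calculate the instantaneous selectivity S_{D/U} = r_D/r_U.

S_{D/U} = r_D/r_U = (k₁)/(k₂·C_A) = (k₁/k₂)·C_A⁻¹.
= (6.75) / (0.0594×1.900) = 6.750/0.1129 = 59.8.

59.8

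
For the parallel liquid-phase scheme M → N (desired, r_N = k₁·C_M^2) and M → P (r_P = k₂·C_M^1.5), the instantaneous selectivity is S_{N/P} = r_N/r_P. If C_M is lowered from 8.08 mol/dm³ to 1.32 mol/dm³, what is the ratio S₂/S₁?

0.404

S_{N/P} = (k₁/k₂)·C_M^0.5, so S₂/S₁ = (C_{M,2}/C_{M,1})^0.5.
= (1.32/8.08)^0.5 = (0.1634)^0.5 = 0.404.
Selectivity toward N falls as C_M falls — high-concentration operation is favoured.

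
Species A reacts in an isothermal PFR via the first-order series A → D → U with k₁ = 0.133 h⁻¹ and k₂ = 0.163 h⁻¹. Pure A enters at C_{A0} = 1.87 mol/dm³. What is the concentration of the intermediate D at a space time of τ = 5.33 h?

The intermediate concentration in a first-order A→B→C sequence is C_D = k₁C_{A0}(e^(−k₁τ) − e^(−k₂τ))/(k₂−k₁).
e^(−k₁τ) = e^(−0.133×5.33) = e^(−0.7089) = 0.4922; e^(−k₂τ) = e^(−0.8688) = 0.4195.
C_D = 0.133×1.87/(0.163−0.133) × (0.4922−0.4195) = 8.290×0.07273 = 0.6030 mol/dm³.

0.603 mol/dm³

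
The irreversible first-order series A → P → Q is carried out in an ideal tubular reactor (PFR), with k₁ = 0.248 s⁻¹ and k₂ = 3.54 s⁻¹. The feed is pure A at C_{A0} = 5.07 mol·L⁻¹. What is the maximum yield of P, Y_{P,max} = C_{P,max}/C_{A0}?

Evaluating C_P at τ_opt = ln(k₂/k₁)/(k₂−k₁) gives C_{P,max}/C_{A0} = (k₁/k₂)^[k₂/(k₂−k₁)].
= (0.248/3.54)^(3.54/(3.54−0.248)) = (0.07006)^(1.075) = 0.05734.

0.0573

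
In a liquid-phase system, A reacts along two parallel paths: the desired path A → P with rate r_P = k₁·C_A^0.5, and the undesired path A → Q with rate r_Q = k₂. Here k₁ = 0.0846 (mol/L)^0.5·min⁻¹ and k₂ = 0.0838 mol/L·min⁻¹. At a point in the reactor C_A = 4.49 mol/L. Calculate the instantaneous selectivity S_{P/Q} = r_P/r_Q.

S_{P/Q} = r_P/r_Q = (k₁·C_A^0.5)/(k₂) = (k₁/k₂)·C_A^0.5.
= (0.0846×4.490^0.5) / (0.0838) = 0.1793/0.08380 = 2.14.
Since the desired path is higher order in A, keeping C_A high (PFR or concentrated feed) favours P.

2.14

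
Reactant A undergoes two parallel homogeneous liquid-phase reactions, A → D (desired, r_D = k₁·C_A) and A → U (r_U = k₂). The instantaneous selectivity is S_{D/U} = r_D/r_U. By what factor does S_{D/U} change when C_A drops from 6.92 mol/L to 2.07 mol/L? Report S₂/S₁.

0.299

S_{D/U} = (k₁/k₂)·C_A, so S₂/S₁ = (C_{A,2}/C_{A,1}).
= 2.07/6.92 = 0.299.
Selectivity toward D falls as C_A falls — high-concentration operation is favoured.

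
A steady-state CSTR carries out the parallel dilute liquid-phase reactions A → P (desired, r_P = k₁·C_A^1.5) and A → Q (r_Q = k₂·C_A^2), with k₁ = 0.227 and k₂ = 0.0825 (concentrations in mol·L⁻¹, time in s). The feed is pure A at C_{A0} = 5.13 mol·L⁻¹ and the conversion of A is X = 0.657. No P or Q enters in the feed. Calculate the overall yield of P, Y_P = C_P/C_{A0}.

0.443

Exit C_A = C_{A0}(1−X) = 5.13×0.343 = 1.760 mol·L⁻¹.
In a CSTR the entire volume is at exit conditions, so r_P = 0.227×1.760^1.5 = 0.5298 and r_Q = 0.0825×1.760^2 = 0.2554.
Fraction of consumed A going to P: r_P/(r_P+r_Q) = 0.6747.
C_P = 0.6747·C_{A0}·X = 0.6747×5.13×0.657 = 2.27 mol·L⁻¹; Y_P = C_P/C_{A0} = 0.443.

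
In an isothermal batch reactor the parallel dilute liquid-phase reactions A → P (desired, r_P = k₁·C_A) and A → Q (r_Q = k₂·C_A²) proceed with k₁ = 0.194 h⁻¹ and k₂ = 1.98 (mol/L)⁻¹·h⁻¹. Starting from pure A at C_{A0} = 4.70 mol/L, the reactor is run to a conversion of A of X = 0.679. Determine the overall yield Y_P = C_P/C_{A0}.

C_A = C_{A0}(1−X) = 1.509 mol/L.
Along a PFR/batch, dC_P/dC_A = −r_P/(r_P+r_Q) = −k₁/(k₁+k₂·C_A).
Integrating from C_{A0} to C_A: C_P = (0.194/1.98)·ln[(0.194+1.98·4.70)/(0.194+1.98·1.51)] = 0.09798·ln(9.500/3.181) = 0.1072 mol/L.
Y_P = C_P/C_{A0} = 0.1072/4.70 = 0.0228.

0.0228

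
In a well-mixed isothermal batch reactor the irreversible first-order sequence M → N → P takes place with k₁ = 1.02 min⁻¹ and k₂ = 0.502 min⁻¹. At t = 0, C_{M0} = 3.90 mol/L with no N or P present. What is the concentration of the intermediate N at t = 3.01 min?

1.34 mol/L

For first-order series with pure M initially, C_N(t) = k₁C_{M0}/(k₂−k₁)·(e^(−k₁t) − e^(−k₂t)).
e^(−k₁t) = e^(−1.02×3.01) = e^(−3.070) = 0.04641; e^(−k₂t) = e^(−1.511) = 0.2207.
C_N = 1.02×3.90/(0.502−1.02) × (0.04641−0.2207) = (-7.680)×(-0.1743) = 1.338 mol/L.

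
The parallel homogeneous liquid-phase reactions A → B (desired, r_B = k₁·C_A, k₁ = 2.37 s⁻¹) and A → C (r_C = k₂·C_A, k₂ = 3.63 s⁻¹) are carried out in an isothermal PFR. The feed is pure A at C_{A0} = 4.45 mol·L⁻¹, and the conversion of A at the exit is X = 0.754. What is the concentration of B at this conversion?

C_A = C_{A0}(1−X) = 1.095 mol·L⁻¹.
Both paths are first order in A, so the instantaneous fraction to B is constant: dC_B/d(−C_A) = k₁/(k₁+k₂) = 0.3950.
C_B = 0.3950·(C_{A0}−C_A) = 0.3950×3.355 = 1.33 mol·L⁻¹.

1.33 mol·L⁻¹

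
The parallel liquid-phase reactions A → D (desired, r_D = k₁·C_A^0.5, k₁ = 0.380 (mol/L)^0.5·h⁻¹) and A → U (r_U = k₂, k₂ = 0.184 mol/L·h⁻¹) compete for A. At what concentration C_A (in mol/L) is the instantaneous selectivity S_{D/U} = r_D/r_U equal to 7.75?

14.1 mol/L

S_{D/U} = (k₁/k₂)·C_A^0.5 ⇒ C_A = (S·k₂/k₁)^(2).
= (7.75×0.184/0.380)^(2) = (3.753)^(2) = 14.1 mol/L.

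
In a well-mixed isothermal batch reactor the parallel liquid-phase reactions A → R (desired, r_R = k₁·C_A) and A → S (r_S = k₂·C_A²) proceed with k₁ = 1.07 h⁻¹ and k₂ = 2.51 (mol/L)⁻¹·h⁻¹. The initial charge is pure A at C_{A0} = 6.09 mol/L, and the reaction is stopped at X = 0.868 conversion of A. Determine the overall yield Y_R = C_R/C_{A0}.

0.117

C_A = C_{A0}(1−X) = 0.8039 mol/L.
Along a PFR/batch, dC_R/dC_A = −r_R/(r_R+r_S) = −k₁/(k₁+k₂·C_A).
Integrating from C_{A0} to C_A: C_R = (1.07/2.51)·ln[(1.07+2.51·6.09)/(1.07+2.51·0.804)] = 0.4263·ln(16.36/3.088) = 0.7107 mol/L.
Y_R = C_R/C_{A0} = 0.7107/6.09 = 0.117.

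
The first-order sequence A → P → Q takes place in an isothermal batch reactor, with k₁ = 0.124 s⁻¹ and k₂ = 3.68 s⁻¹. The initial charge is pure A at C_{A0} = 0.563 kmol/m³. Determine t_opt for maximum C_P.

Setting dC_P/dt = 0 gives t_opt = ln(k₂/k₁)/(k₂−k₁).
= ln(3.68/0.124)/(3.68−0.124) = ln(29.68)/3.556 = 3.390/3.556 = 0.953 s.

0.953 s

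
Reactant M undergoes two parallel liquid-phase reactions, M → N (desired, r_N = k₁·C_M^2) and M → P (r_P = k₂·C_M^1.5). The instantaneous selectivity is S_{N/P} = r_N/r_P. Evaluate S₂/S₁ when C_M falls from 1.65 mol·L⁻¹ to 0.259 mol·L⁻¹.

0.396

S_{N/P} = (k₁/k₂)·C_M^0.5, so S₂/S₁ = (C_{M,2}/C_{M,1})^0.5.
= (0.259/1.65)^0.5 = (0.1570)^0.5 = 0.396.
Selectivity toward N falls as C_M falls — high-concentration operation is favoured.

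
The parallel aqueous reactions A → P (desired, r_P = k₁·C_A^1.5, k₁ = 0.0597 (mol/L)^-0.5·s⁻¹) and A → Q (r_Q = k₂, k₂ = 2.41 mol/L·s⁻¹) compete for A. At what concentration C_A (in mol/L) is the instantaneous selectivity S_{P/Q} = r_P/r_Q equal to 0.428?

6.68 mol/L

S_{P/Q} = (k₁/k₂)·C_A^1.5 ⇒ C_A = (S·k₂/k₁)^(1/1.5).
= (0.428×2.41/0.0597)^(0.6667) = (17.28)^(0.6667) = 6.68 mol/L.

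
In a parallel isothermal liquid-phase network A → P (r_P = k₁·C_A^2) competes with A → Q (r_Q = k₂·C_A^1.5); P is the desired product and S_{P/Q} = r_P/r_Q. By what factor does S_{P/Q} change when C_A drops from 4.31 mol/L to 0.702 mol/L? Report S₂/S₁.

S_{P/Q} = (k₁/k₂)·C_A^0.5, so S₂/S₁ = (C_{A,2}/C_{A,1})^0.5.
= (0.702/4.31)^0.5 = (0.1629)^0.5 = 0.404.

0.404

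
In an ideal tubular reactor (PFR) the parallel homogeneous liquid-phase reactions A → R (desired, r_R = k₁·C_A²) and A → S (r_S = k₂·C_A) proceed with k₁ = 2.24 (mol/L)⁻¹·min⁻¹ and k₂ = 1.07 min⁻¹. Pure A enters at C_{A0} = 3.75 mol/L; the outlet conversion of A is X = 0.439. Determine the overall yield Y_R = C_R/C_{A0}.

C_A = C_{A0}(1−X) = 2.104 mol/L.
Along a PFR/batch, dC_S/dC_A = −r_S/(r_R+r_S) = −k₂/(k₂+k₁·C_A).
Integrating from C_{A0} to C_A: C_S = (1.07/2.24)·ln[(1.07+2.24·3.75)/(1.07+2.24·2.10)] = 0.4777·ln(9.470/5.782) = 0.2356 mol/L.
Then C_R = (C_{A0}−C_A) − C_S = 1.646 − 0.2356 = 1.411 mol/L.
Y_R = C_R/C_{A0} = 1.411/3.75 = 0.376.

0.376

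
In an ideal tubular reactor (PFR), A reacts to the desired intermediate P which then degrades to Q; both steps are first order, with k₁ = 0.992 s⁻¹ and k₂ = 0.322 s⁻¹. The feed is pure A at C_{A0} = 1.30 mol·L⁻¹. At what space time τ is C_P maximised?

1.68 s

The intermediate peaks when r₁ = r₂, i.e. k₁e^(−k₁τ) = k₂e^(−k₂τ), giving τ_opt = ln(k₂/k₁)/(k₂−k₁).
= ln(0.322/0.992)/(0.322−0.992) = ln(0.3246)/-0.6700 = -1.125/-0.6700 = 1.68 s.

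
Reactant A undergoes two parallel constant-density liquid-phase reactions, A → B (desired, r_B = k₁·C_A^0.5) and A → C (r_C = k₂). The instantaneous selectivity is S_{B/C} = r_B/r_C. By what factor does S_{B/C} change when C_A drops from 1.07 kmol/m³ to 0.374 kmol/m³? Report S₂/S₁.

0.591

S_{B/C} = (k₁/k₂)·C_A^0.5, so S₂/S₁ = (C_{A,2}/C_{A,1})^0.5.
= (0.374/1.07)^0.5 = (0.3495)^0.5 = 0.591.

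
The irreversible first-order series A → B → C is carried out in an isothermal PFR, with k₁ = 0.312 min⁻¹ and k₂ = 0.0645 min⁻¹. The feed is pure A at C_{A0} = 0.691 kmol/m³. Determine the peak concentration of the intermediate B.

0.458 kmol/m³

Evaluating C_B at τ_opt = ln(k₂/k₁)/(k₂−k₁) gives C_{B,max}/C_{A0} = (k₁/k₂)^[k₂/(k₂−k₁)].
= (0.312/0.0645)^(0.0645/(0.0645−0.312)) = (4.837)^(-0.2606) = 0.6631.
C_{B,max} = 0.6631×0.691 = 0.458 kmol/m³.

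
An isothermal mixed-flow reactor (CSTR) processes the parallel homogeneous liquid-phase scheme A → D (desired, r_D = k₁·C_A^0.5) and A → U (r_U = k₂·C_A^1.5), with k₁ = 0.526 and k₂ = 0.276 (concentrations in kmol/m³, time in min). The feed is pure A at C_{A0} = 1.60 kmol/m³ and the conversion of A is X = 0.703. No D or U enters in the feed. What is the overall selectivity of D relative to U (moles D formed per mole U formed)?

Exit C_A = C_{A0}(1−X) = 1.60×0.297 = 0.4752 kmol/m³.
Rates in a CSTR are evaluated at the outlet concentration: r_D = 0.526×0.4752^0.5 = 0.3626, r_U = 0.276×0.4752^1.5 = 0.09041.
Overall selectivity = C_D/C_U = r_Dτ/(r_Uτ) = r_D/r_U = 4.01.

4.01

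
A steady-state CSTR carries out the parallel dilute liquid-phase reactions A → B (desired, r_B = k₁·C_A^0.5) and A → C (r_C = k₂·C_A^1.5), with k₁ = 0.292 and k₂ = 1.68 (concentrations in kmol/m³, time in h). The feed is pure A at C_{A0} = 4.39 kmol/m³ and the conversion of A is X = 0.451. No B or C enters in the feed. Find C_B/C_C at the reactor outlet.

0.0721

Exit C_A = C_{A0}(1−X) = 4.39×0.549 = 2.410 kmol/m³.
Rates in a CSTR are evaluated at the outlet concentration: r_B = 0.292×2.410^0.5 = 0.4533, r_C = 1.68×2.410^1.5 = 6.286.
Overall selectivity = C_B/C_C = r_Bτ/(r_Cτ) = r_B/r_C = 0.0721.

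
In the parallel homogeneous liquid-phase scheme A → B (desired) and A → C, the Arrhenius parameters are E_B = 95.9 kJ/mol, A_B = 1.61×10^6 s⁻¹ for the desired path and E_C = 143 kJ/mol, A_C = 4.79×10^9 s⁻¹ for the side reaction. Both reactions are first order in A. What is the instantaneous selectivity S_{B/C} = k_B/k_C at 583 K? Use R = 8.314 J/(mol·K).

k_B/k_C = (A_B/A_C)·exp[−(E_B−E_C)/(RT)] = (A_B/A_C)·exp[(E_C−E_B)/(RT)].
(E_C−E_B)/(RT) = (143−95.9)×10³/(8.314×583) = 47100/4847 = 9.717.
k_B/k_C = (1.61×10^6/4.79×10^9)·exp(9.717) = 3.361×10^-4 × 16601 = 5.58.

5.58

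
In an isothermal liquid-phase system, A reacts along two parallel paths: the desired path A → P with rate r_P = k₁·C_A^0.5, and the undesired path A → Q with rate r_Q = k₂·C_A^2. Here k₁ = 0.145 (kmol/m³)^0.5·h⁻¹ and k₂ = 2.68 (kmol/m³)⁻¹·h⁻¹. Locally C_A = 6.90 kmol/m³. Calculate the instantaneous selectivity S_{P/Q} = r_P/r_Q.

S_{P/Q} = r_P/r_Q = (k₁·C_A^0.5)/(k₂·C_A^2) = (k₁/k₂)·C_A^-1.5.
= (0.145×6.900^0.5) / (2.68×6.900^2) = 0.3809/127.6 = 0.00299.

0.00299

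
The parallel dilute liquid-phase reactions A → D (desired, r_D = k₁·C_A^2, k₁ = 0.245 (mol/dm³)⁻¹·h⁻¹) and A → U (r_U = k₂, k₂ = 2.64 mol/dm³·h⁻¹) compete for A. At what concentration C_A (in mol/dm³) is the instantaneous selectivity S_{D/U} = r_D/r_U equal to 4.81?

7.20 mol/dm³

S_{D/U} = (k₁/k₂)·C_A^2 ⇒ C_A = (S·k₂/k₁)^(0.5).
= (4.81×2.64/0.245)^(0.5) = (51.83)^(0.5) = 7.20 mol/dm³.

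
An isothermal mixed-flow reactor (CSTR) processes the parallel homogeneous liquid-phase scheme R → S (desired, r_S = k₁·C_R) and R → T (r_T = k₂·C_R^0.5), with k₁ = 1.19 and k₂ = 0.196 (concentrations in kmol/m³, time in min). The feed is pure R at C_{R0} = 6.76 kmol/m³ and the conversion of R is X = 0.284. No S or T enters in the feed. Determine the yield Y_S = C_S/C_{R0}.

0.264

Exit C_R = C_{R0}(1−X) = 6.76×0.716 = 4.840 kmol/m³.
In a CSTR the entire volume is at exit conditions, so r_S = 1.19×4.840 = 5.760 and r_T = 0.196×4.840^0.5 = 0.4312.
Fraction of consumed R going to S: r_S/(r_S+r_T) = 0.9303.
C_S = 0.9303·C_{R0}·X = 0.9303×6.76×0.284 = 1.79 kmol/m³; Y_S = C_S/C_{R0} = 0.264.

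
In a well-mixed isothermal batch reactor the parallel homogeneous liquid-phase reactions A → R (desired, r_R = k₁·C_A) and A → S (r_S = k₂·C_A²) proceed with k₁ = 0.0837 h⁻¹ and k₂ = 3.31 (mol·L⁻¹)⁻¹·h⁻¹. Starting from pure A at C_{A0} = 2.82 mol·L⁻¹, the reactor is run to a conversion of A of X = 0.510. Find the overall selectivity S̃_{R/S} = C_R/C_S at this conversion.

C_A = C_{A0}(1−X) = 1.382 mol·L⁻¹.
Along a PFR/batch, dC_R/dC_A = −r_R/(r_R+r_S) = −k₁/(k₁+k₂·C_A).
Integrating from C_{A0} to C_A: C_R = (0.0837/3.31)·ln[(0.0837+3.31·2.82)/(0.0837+3.31·1.38)] = 0.02529·ln(9.418/4.657) = 0.01781 mol·L⁻¹.
C_S = (C_{A0}−C_A)−C_R = 1.420 mol·L⁻¹; S̃_{R/S} = 0.01781/1.420 = 0.0125.

0.0125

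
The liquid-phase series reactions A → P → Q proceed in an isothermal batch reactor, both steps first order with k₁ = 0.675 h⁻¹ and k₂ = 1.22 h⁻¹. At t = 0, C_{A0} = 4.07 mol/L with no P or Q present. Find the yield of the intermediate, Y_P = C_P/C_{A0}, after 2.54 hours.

Solving the coupled first-order balances gives C_P(t) = [k₁/(k₂−k₁)]·C_{A0}·(e^(−k₁t) − e^(−k₂t)).
e^(−k₁t) = e^(−0.675×2.54) = e^(−1.715) = 0.1801; e^(−k₂t) = e^(−3.099) = 0.04510.
C_P = 0.675×4.07/(1.22−0.675) × (0.1801−0.04510) = 5.041×0.1350 = 0.6803 mol/L.
Y_P = C_P/C_{A0} = 0.6803/4.07 = 0.167.

0.167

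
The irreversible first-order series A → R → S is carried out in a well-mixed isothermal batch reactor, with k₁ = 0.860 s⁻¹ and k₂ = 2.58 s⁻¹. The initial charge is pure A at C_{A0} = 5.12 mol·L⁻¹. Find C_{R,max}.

0.985 mol·L⁻¹

At the optimum, C_{R,max}/C_{A0} = (k₁/k₂)^[k₂/(k₂−k₁)].
= (0.860/2.58)^(2.58/(2.58−0.860)) = (0.3333)^(1.500) = 0.1925.
C_{R,max} = 0.1925×5.12 = 0.985 mol·L⁻¹.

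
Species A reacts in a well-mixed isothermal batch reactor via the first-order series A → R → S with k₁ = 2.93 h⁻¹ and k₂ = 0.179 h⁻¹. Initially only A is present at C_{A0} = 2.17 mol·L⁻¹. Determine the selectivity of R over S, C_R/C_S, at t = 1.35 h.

4.95

For first-order series with pure A initially, C_R(t) = k₁C_{A0}/(k₂−k₁)·(e^(−k₁t) − e^(−k₂t)).
e^(−k₁t) = e^(−2.93×1.35) = e^(−3.956) = 0.01915; e^(−k₂t) = e^(−0.2417) = 0.7853.
C_R = 2.93×2.17/(0.179−2.93) × (0.01915−0.7853) = (-2.311)×(-0.7662) = 1.771 mol·L⁻¹.
C_A = C_{A0}e^(−k₁t) = 0.04155 mol·L⁻¹, so C_S = C_{A0}−C_A−C_R = 0.3576 mol·L⁻¹; C_R/C_S = 4.95.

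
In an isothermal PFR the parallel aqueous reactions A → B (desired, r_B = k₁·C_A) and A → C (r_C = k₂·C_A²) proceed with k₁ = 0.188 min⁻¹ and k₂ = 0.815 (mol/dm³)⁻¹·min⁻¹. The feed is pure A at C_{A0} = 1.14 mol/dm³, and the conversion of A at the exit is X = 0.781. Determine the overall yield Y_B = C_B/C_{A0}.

C_A = C_{A0}(1−X) = 0.2497 mol/dm³.
Along a PFR/batch, dC_B/dC_A = −r_B/(r_B+r_C) = −k₁/(k₁+k₂·C_A).
Integrating from C_{A0} to C_A: C_B = (0.188/0.815)·ln[(0.188+0.815·1.14)/(0.188+0.815·0.250)] = 0.2307·ln(1.117/0.3915) = 0.2419 mol/dm³.
Y_B = C_B/C_{A0} = 0.2419/1.14 = 0.212.

0.212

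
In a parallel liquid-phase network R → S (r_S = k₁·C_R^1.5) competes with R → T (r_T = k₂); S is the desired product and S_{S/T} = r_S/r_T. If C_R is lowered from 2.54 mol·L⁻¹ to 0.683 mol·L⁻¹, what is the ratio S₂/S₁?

S_{S/T} = (k₁/k₂)·C_R^1.5, so S₂/S₁ = (C_{R,2}/C_{R,1})^1.5.
= (0.683/2.54)^1.5 = (0.2689)^1.5 = 0.139.

0.139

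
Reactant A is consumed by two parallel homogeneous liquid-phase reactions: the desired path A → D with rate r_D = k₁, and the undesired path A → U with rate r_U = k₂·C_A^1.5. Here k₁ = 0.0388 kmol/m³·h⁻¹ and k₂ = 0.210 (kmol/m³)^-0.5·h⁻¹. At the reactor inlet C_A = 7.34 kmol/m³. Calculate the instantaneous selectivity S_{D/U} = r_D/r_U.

0.00929

S_{D/U} = r_D/r_U = (k₁)/(k₂·C_A^1.5) = (k₁/k₂)·C_A^-1.5.
= (0.0388) / (0.210×7.340^1.5) = 0.03880/4.176 = 0.00929.
The undesired path is higher order in A, so low C_A (CSTR or dilute feed) favours D.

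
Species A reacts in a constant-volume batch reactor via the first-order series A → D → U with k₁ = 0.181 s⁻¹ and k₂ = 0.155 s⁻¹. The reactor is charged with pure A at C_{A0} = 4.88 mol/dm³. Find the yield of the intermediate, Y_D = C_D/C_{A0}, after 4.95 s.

For first-order series with pure A initially, C_D(t) = k₁C_{A0}/(k₂−k₁)·(e^(−k₁t) − e^(−k₂t)).
e^(−k₁t) = e^(−0.181×4.95) = e^(−0.8960) = 0.4082; e^(−k₂t) = e^(−0.7672) = 0.4643.
C_D = 0.181×4.88/(0.155−0.181) × (0.4082−0.4643) = (-33.97)×(-0.05607) = 1.905 mol/dm³.
Y_D = C_D/C_{A0} = 1.905/4.88 = 0.390.

0.390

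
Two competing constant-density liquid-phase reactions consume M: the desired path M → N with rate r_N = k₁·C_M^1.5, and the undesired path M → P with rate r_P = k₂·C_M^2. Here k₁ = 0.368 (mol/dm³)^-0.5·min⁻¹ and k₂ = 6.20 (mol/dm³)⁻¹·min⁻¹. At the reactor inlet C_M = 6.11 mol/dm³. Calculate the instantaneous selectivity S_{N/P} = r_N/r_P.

0.0240

S_{N/P} = r_N/r_P = (k₁·C_M^1.5)/(k₂·C_M^2) = (k₁/k₂)·C_M^-0.5.
= (0.368×6.110^1.5) / (6.20×6.110^2) = 5.558/231.5 = 0.0240.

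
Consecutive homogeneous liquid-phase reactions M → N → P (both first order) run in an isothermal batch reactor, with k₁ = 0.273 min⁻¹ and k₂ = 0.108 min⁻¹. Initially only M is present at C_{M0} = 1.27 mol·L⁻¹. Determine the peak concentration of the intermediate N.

0.692 mol·L⁻¹

For a first-order series the maximum intermediate yield is C_{N,max}/C_{M0} = (k₁/k₂)^[k₂/(k₂−k₁)].
= (0.273/0.108)^(0.108/(0.108−0.273)) = (2.528)^(-0.6545) = 0.5450.
C_{N,max} = 0.5450×1.27 = 0.692 mol·L⁻¹.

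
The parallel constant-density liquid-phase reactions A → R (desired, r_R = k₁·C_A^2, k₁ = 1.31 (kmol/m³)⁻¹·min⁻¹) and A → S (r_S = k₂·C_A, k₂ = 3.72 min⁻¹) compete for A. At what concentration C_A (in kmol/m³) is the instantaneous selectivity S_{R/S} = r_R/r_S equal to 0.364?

1.03 kmol/m³

S_{R/S} = (k₁/k₂)·C_A ⇒ C_A = S·k₂/k₁.
= 0.364×3.72/1.31 = 1.03 kmol/m³.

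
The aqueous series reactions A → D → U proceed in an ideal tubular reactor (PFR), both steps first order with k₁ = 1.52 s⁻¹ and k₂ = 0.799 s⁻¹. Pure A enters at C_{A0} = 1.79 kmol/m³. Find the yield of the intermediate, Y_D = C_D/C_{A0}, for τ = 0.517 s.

For first-order series with pure A initially, C_D(τ) = k₁C_{A0}/(k₂−k₁)·(e^(−k₁τ) − e^(−k₂τ)).
e^(−k₁τ) = e^(−1.52×0.517) = e^(−0.7858) = 0.4557; e^(−k₂τ) = e^(−0.4131) = 0.6616.
C_D = 1.52×1.79/(0.799−1.52) × (0.4557−0.6616) = (-3.774)×(-0.2059) = 0.7769 kmol/m³.
Y_D = C_D/C_{A0} = 0.7769/1.79 = 0.434.

0.434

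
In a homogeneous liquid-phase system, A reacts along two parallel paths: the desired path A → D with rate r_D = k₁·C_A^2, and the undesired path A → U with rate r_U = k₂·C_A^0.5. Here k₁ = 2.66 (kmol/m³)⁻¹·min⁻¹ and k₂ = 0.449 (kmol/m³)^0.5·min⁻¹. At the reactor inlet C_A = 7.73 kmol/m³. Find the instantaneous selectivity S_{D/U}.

S_{D/U} = r_D/r_U = (k₁·C_A^2)/(k₂·C_A^0.5) = (k₁/k₂)·C_A^1.5.
= (2.66×7.730^2) / (0.449×7.730^0.5) = 158.9/1.248 = 127.

127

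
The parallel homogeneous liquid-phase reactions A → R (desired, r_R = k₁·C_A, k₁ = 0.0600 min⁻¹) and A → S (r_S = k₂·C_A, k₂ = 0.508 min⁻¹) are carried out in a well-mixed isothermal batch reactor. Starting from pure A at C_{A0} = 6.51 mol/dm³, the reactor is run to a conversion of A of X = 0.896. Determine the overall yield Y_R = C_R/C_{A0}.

C_A = C_{A0}(1−X) = 0.6770 mol/dm³.
Both paths are first order in A, so the instantaneous fraction to R is constant: dC_R/d(−C_A) = k₁/(k₁+k₂) = 0.1056.
C_R = 0.1056·(C_{A0}−C_A) = 0.1056×5.833 = 0.616 mol/dm³.
Y_R = C_R/C_{A0} = 0.6162/6.51 = 0.0946.

0.0946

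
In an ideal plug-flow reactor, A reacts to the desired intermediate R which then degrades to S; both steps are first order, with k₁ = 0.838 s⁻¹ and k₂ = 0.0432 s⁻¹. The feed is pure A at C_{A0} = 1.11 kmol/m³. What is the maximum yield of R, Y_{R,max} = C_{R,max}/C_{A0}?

0.851

For a first-order series the maximum intermediate yield is C_{R,max}/C_{A0} = (k₁/k₂)^[k₂/(k₂−k₁)].
= (0.838/0.0432)^(0.0432/(0.0432−0.838)) = (19.40)^(-0.05435) = 0.8511.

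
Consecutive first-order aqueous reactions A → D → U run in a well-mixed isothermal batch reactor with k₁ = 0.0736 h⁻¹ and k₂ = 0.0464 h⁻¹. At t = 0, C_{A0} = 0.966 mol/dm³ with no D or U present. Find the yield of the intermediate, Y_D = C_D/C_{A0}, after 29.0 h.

The intermediate concentration in a first-order A→B→C sequence is C_D = k₁C_{A0}(e^(−k₁t) − e^(−k₂t))/(k₂−k₁).
e^(−k₁t) = e^(−0.0736×29.0) = e^(−2.134) = 0.1183; e^(−k₂t) = e^(−1.346) = 0.2604.
C_D = 0.0736×0.966/(0.0464−0.0736) × (0.1183−0.2604) = (-2.614)×(-0.1421) = 0.3713 mol/dm³.
Y_D = C_D/C_{A0} = 0.3713/0.966 = 0.384.

0.384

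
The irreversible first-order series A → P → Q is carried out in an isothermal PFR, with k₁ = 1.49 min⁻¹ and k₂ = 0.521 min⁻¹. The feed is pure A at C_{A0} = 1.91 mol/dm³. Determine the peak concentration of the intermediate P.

Evaluating C_P at τ_opt = ln(k₂/k₁)/(k₂−k₁) gives C_{P,max}/C_{A0} = (k₁/k₂)^[k₂/(k₂−k₁)].
= (1.49/0.521)^(0.521/(0.521−1.49)) = (2.860)^(-0.5377) = 0.5684.
C_{P,max} = 0.5684×1.91 = 1.09 mol/dm³.

1.09 mol/dm³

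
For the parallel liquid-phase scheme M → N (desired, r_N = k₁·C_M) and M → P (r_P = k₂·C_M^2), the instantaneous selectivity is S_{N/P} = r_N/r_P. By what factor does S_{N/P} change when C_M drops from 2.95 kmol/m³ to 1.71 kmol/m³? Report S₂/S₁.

S_{N/P} = (k₁/k₂)·C_M⁻¹, so S₂/S₁ = (C_{M,2}/C_{M,1})⁻¹.
= 2.95/1.71 = 1.73.
Selectivity toward N rises as C_M falls — low-concentration operation is favoured.

1.73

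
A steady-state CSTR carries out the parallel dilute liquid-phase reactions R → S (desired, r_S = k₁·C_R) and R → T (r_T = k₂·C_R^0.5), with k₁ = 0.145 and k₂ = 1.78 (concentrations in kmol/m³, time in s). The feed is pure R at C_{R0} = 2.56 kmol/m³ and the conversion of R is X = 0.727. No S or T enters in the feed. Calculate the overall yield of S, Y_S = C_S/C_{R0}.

0.0464

Exit C_R = C_{R0}(1−X) = 2.56×0.273 = 0.6989 kmol/m³.
In a CSTR the entire volume is at exit conditions, so r_S = 0.145×0.6989 = 0.1013 and r_T = 1.78×0.6989^0.5 = 1.488.
Fraction of consumed R going to S: r_S/(r_S+r_T) = 0.06376.
C_S = 0.06376·C_{R0}·X = 0.06376×2.56×0.727 = 0.119 kmol/m³; Y_S = C_S/C_{R0} = 0.0464.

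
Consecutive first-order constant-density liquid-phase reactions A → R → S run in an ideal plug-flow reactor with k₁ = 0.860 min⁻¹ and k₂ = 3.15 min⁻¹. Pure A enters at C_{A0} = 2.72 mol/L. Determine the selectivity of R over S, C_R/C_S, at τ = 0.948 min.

Solving the coupled first-order balances gives C_R(τ) = [k₁/(k₂−k₁)]·C_{A0}·(e^(−k₁τ) − e^(−k₂τ)).
e^(−k₁τ) = e^(−0.860×0.948) = e^(−0.8153) = 0.4425; e^(−k₂τ) = e^(−2.986) = 0.05048.
C_R = 0.860×2.72/(3.15−0.860) × (0.4425−0.05048) = 1.021×0.3920 = 0.4005 mol/L.
C_A = C_{A0}e^(−k₁τ) = 1.204 mol/L, so C_S = C_{A0}−C_A−C_R = 1.116 mol/L; C_R/C_S = 0.359.

0.359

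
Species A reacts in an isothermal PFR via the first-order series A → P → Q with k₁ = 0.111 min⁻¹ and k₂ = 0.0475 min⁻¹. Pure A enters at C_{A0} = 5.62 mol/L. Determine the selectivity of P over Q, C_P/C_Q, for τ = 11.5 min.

2.67

Solving the coupled first-order balances gives C_P(τ) = [k₁/(k₂−k₁)]·C_{A0}·(e^(−k₁τ) − e^(−k₂τ)).
e^(−k₁τ) = e^(−0.111×11.5) = e^(−1.276) = 0.2790; e^(−k₂τ) = e^(−0.5463) = 0.5791.
C_P = 0.111×5.62/(0.0475−0.111) × (0.2790−0.5791) = (-9.824)×(-0.3001) = 2.948 mol/L.
C_A = C_{A0}e^(−k₁τ) = 1.568 mol/L, so C_Q = C_{A0}−C_A−C_P = 1.104 mol/L; C_P/C_Q = 2.67.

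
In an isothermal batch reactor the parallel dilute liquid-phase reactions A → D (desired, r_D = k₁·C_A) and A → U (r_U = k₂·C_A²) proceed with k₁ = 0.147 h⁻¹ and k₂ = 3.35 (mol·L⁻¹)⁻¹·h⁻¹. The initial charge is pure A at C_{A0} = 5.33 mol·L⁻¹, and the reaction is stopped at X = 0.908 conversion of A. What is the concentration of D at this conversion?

0.101 mol·L⁻¹

C_A = C_{A0}(1−X) = 0.4904 mol·L⁻¹.
Along a PFR/batch, dC_D/dC_A = −r_D/(r_D+r_U) = −k₁/(k₁+k₂·C_A).
Integrating from C_{A0} to C_A: C_D = (0.147/3.35)·ln[(0.147+3.35·5.33)/(0.147+3.35·0.490)] = 0.04388·ln(18.00/1.790) = 0.1013 mol·L⁻¹.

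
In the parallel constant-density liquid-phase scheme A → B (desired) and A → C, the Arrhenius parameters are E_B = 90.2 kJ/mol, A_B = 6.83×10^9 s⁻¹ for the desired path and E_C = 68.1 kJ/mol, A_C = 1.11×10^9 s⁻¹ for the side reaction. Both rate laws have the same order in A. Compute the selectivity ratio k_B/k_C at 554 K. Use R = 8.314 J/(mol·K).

With equal orders, S_{B/C} = k_B/k_C = (A_B/A_C)·exp[(E_C−E_B)/(RT)].
(E_C−E_B)/(RT) = (68.1−90.2)×10³/(8.314×554) = -22100/4606 = -4.798.
k_B/k_C = (6.83×10^9/1.11×10^9)·exp(-4.798) = 6.153 × 0.008245 = 0.0507.

0.0507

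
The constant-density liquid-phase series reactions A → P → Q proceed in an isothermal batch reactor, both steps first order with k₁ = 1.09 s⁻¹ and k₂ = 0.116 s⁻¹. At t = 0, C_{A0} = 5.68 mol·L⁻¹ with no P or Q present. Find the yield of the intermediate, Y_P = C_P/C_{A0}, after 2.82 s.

The intermediate concentration in a first-order A→B→C sequence is C_P = k₁C_{A0}(e^(−k₁t) − e^(−k₂t))/(k₂−k₁).
e^(−k₁t) = e^(−1.09×2.82) = e^(−3.074) = 0.04625; e^(−k₂t) = e^(−0.3271) = 0.7210.
C_P = 1.09×5.68/(0.116−1.09) × (0.04625−0.7210) = (-6.356)×(-0.6748) = 4.289 mol·L⁻¹.
Y_P = C_P/C_{A0} = 4.289/5.68 = 0.755.

0.755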